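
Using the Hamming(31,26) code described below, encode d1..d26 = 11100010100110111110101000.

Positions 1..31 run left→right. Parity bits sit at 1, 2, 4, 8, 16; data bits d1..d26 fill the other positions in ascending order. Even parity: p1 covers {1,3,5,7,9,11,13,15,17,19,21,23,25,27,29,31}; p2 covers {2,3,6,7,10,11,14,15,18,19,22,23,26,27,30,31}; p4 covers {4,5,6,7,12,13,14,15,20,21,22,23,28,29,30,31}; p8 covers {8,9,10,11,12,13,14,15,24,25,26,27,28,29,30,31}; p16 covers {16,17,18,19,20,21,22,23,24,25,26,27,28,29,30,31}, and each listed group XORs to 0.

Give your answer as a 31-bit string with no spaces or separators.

Place data at non-parity positions: p1 p2 1 p4 1 1 0 p8 0 0 1 0 1 0 0 p16 1 1 0 1 1 1 1 1 0 1 0 1 0 0 0
p1 (pos 1,3,5,7,9,11,13,15,17,19,21,23,25,27,29,31): XOR of data positions = 1⊕1⊕0⊕0⊕1⊕1⊕0⊕1⊕0⊕1⊕1⊕0⊕0⊕0⊕0 = 1
p2 (pos 2,3,6,7,10,11,14,15,18,19,22,23,26,27,30,31): XOR of data positions = 1⊕1⊕0⊕0⊕1⊕0⊕0⊕1⊕0⊕1⊕1⊕1⊕0⊕0⊕0 = 1
p4 (pos 4,5,6,7,12,13,14,15,20,21,22,23,28,29,30,31): XOR of data positions = 1⊕1⊕0⊕0⊕1⊕0⊕0⊕1⊕1⊕1⊕1⊕1⊕0⊕0⊕0 = 0
p8 (pos 8,9,10,11,12,13,14,15,24,25,26,27,28,29,30,31): XOR of data positions = 0⊕0⊕1⊕0⊕1⊕0⊕0⊕1⊕0⊕1⊕0⊕1⊕0⊕0⊕0 = 1
p16 (pos 16,17,18,19,20,21,22,23,24,25,26,27,28,29,30,31): XOR of data positions = 1⊕1⊕0⊕1⊕1⊕1⊕1⊕1⊕0⊕1⊕0⊕1⊕0⊕0⊕0 = 1
Codeword: 1110110100101001110111110101000

1110110100101001110111110101000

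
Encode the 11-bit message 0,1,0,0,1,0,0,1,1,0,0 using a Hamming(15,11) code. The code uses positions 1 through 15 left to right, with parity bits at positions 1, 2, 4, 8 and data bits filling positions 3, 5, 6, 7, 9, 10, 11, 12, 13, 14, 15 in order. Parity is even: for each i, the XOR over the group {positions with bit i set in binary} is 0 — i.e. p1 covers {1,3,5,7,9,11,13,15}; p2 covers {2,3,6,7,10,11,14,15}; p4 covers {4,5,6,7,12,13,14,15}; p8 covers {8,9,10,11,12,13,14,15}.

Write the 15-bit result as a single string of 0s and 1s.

100110011001100

Place data at non-parity positions: p1 p2 0 p4 1 0 0 p8 1 0 0 1 1 0 0
p1 (pos 1,3,5,7,9,11,13,15): XOR of data positions = 0⊕1⊕0⊕1⊕0⊕1⊕0 = 1
p2 (pos 2,3,6,7,10,11,14,15): XOR of data positions = 0⊕0⊕0⊕0⊕0⊕0⊕0 = 0
p4 (pos 4,5,6,7,12,13,14,15): XOR of data positions = 1⊕0⊕0⊕1⊕1⊕0⊕0 = 1
p8 (pos 8,9,10,11,12,13,14,15): XOR of data positions = 1⊕0⊕0⊕1⊕1⊕0⊕0 = 1
Codeword: 100110011001100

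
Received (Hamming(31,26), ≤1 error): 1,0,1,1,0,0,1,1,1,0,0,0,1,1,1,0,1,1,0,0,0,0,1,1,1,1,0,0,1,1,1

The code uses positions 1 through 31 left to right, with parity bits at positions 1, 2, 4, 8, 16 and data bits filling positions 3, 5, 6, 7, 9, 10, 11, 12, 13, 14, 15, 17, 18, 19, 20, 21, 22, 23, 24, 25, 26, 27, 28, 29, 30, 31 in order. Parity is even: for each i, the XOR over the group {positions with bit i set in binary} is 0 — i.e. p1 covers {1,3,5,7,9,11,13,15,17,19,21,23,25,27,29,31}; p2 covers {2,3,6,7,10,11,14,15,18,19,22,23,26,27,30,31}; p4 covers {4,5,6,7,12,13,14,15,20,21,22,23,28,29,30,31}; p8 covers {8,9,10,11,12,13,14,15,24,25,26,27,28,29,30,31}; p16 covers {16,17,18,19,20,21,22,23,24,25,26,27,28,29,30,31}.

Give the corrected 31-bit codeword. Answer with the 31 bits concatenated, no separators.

s1 (pos 1,3,5,7,9,11,13,15,17,19,21,23,25,27,29,31): 1⊕1⊕0⊕1⊕1⊕0⊕1⊕1⊕1⊕0⊕0⊕1⊕1⊕0⊕1⊕1 = 1
s2 (pos 2,3,6,7,10,11,14,15,18,19,22,23,26,27,30,31): 0⊕1⊕0⊕1⊕0⊕0⊕1⊕1⊕1⊕0⊕0⊕1⊕1⊕0⊕1⊕1 = 1
s4 (pos 4,5,6,7,12,13,14,15,20,21,22,23,28,29,30,31): 1⊕0⊕0⊕1⊕0⊕1⊕1⊕1⊕0⊕0⊕0⊕1⊕0⊕1⊕1⊕1 = 1
s8 (pos 8,9,10,11,12,13,14,15,24,25,26,27,28,29,30,31): 1⊕1⊕0⊕0⊕0⊕1⊕1⊕1⊕1⊕1⊕1⊕0⊕0⊕1⊕1⊕1 = 1
s16 (pos 16,17,18,19,20,21,22,23,24,25,26,27,28,29,30,31): 0⊕1⊕1⊕0⊕0⊕0⊕0⊕1⊕1⊕1⊕1⊕0⊕0⊕1⊕1⊕1 = 1
Syndrome s16…s1 = 11111 → error at position 31.
Flip position 31: 1011001110001110110000111100111 → 1011001110001110110000111100110

1011001110001110110000111100110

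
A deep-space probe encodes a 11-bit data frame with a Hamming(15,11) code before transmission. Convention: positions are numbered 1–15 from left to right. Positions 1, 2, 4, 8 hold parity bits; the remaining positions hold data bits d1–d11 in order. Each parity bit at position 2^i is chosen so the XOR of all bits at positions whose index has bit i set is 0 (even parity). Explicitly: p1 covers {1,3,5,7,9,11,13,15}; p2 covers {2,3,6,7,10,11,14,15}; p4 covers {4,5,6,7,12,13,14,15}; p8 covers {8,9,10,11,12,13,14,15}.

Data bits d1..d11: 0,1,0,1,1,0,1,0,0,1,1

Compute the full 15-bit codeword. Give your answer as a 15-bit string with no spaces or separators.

100010101010011

Place data at non-parity positions: p1 p2 0 p4 1 0 1 p8 1 0 1 0 0 1 1
p1 (pos 1,3,5,7,9,11,13,15): XOR of data positions = 0⊕1⊕1⊕1⊕1⊕0⊕1 = 1
p2 (pos 2,3,6,7,10,11,14,15): XOR of data positions = 0⊕0⊕1⊕0⊕1⊕1⊕1 = 0
p4 (pos 4,5,6,7,12,13,14,15): XOR of data positions = 1⊕0⊕1⊕0⊕0⊕1⊕1 = 0
p8 (pos 8,9,10,11,12,13,14,15): XOR of data positions = 1⊕0⊕1⊕0⊕0⊕1⊕1 = 0
Codeword: 100010101010011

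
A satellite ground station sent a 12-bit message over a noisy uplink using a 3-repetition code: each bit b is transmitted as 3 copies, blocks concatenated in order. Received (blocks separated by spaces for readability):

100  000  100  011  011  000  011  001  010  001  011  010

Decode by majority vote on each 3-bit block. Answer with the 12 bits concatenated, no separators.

000110100010

Block 1 (100): 1 one → 0
Block 2 (000): 0 ones → 0
Block 3 (100): 1 one → 0
Block 4 (011): 2 ones → 1
Block 5 (011): 2 ones → 1
Block 6 (000): 0 ones → 0
Block 7 (011): 2 ones → 1
Block 8 (001): 1 one → 0
Block 9 (010): 1 one → 0
Block 10 (001): 1 one → 0
Block 11 (011): 2 ones → 1
Block 12 (010): 1 one → 0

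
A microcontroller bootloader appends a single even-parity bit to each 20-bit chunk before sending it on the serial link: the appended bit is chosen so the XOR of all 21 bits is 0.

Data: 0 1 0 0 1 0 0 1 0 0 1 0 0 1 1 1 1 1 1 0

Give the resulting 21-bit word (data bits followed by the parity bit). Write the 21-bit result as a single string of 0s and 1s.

XOR of the 20 data bits: 0⊕1⊕0⊕0⊕1⊕0⊕0⊕1⊕0⊕0⊕1⊕0⊕0⊕1⊕1⊕1⊕1⊕1⊕1⊕0 = 0
Parity bit = 0 (so all 21 bits XOR to 0).

010010010010011111100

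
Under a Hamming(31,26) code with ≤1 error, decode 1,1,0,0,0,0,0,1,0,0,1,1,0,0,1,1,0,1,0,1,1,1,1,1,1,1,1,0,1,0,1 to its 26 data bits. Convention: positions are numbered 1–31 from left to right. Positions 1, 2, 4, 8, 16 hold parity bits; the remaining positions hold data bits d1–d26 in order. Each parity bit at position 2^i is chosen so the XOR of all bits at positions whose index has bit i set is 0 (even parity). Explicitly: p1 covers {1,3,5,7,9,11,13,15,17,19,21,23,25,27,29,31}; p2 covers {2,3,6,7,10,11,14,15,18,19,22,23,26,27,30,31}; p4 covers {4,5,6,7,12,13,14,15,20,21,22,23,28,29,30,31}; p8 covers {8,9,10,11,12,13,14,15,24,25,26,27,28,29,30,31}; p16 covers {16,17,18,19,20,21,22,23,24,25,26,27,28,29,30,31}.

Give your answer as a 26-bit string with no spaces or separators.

10000011001010111111110101

s1 (pos 1,3,5,7,9,11,13,15,17,19,21,23,25,27,29,31): 1⊕0⊕0⊕0⊕0⊕1⊕0⊕1⊕0⊕0⊕1⊕1⊕1⊕1⊕1⊕1 = 1
s2 (pos 2,3,6,7,10,11,14,15,18,19,22,23,26,27,30,31): 1⊕0⊕0⊕0⊕0⊕1⊕0⊕1⊕1⊕0⊕1⊕1⊕1⊕1⊕0⊕1 = 1
s4 (pos 4,5,6,7,12,13,14,15,20,21,22,23,28,29,30,31): 0⊕0⊕0⊕0⊕1⊕0⊕0⊕1⊕1⊕1⊕1⊕1⊕0⊕1⊕0⊕1 = 0
s8 (pos 8,9,10,11,12,13,14,15,24,25,26,27,28,29,30,31): 1⊕0⊕0⊕1⊕1⊕0⊕0⊕1⊕1⊕1⊕1⊕1⊕0⊕1⊕0⊕1 = 0
s16 (pos 16,17,18,19,20,21,22,23,24,25,26,27,28,29,30,31): 1⊕0⊕1⊕0⊕1⊕1⊕1⊕1⊕1⊕1⊕1⊕1⊕0⊕1⊕0⊕1 = 0
Syndrome s16…s1 = 00011 → error at position 3.
Flip position 3: 1100000100110011010111111110101 → 1110000100110011010111111110101
Read data bits from positions 3,5,6,7,9,10,11,12,13,14,15,17,18,19,20,21,22,23,24,25,26,27,28,29,30,31: 10000011001010111111110101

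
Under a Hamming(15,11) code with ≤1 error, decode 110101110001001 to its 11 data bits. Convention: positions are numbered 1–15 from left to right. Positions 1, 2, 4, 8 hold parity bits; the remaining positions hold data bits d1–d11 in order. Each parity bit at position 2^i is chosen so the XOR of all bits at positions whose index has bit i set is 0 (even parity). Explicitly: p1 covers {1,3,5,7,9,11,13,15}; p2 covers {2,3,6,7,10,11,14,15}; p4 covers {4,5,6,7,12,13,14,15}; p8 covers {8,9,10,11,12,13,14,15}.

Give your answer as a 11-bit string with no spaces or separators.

s1 (pos 1,3,5,7,9,11,13,15): 1⊕0⊕0⊕1⊕0⊕0⊕0⊕1 = 1
s2 (pos 2,3,6,7,10,11,14,15): 1⊕0⊕1⊕1⊕0⊕0⊕0⊕1 = 0
s4 (pos 4,5,6,7,12,13,14,15): 1⊕0⊕1⊕1⊕1⊕0⊕0⊕1 = 1
s8 (pos 8,9,10,11,12,13,14,15): 1⊕0⊕0⊕0⊕1⊕0⊕0⊕1 = 1
Syndrome s8…s1 = 1101 → error at position 13.
Flip position 13: 110101110001001 → 110101110001101
Read data bits from positions 3,5,6,7,9,10,11,12,13,14,15: 00110001101

00110001101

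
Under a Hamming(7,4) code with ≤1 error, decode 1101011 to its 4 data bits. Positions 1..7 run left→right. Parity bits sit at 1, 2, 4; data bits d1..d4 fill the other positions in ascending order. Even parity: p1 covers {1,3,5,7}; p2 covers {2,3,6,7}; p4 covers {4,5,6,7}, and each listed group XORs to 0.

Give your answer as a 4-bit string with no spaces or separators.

0001

s1 (pos 1,3,5,7): 1⊕0⊕0⊕1 = 0
s2 (pos 2,3,6,7): 1⊕0⊕1⊕1 = 1
s4 (pos 4,5,6,7): 1⊕0⊕1⊕1 = 1
Syndrome s4…s1 = 110 → error at position 6.
Flip position 6: 1101011 → 1101001
Read data bits from positions 3,5,6,7: 0001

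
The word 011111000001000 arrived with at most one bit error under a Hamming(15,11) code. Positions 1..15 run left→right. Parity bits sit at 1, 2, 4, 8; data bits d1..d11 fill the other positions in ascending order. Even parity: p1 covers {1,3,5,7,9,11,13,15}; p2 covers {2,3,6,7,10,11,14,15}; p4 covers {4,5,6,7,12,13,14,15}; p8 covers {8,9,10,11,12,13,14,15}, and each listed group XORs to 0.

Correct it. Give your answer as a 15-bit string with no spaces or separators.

011111000101000

s1 (pos 1,3,5,7,9,11,13,15): 0⊕1⊕1⊕0⊕0⊕0⊕0⊕0 = 0
s2 (pos 2,3,6,7,10,11,14,15): 1⊕1⊕1⊕0⊕0⊕0⊕0⊕0 = 1
s4 (pos 4,5,6,7,12,13,14,15): 1⊕1⊕1⊕0⊕1⊕0⊕0⊕0 = 0
s8 (pos 8,9,10,11,12,13,14,15): 0⊕0⊕0⊕0⊕1⊕0⊕0⊕0 = 1
Syndrome s8…s1 = 1010 → error at position 10.
Flip position 10: 011111000001000 → 011111000101000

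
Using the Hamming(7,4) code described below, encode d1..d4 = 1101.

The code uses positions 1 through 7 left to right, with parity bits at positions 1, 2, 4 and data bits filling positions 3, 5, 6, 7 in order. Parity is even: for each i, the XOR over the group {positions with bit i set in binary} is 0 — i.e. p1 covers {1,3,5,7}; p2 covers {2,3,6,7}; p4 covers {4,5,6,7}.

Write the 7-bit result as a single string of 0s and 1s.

1010101

Place data at non-parity positions: p1 p2 1 p4 1 0 1
p1 (pos 1,3,5,7): XOR of data positions = 1⊕1⊕1 = 1
p2 (pos 2,3,6,7): XOR of data positions = 1⊕0⊕1 = 0
p4 (pos 4,5,6,7): XOR of data positions = 1⊕0⊕1 = 0
Codeword: 1010101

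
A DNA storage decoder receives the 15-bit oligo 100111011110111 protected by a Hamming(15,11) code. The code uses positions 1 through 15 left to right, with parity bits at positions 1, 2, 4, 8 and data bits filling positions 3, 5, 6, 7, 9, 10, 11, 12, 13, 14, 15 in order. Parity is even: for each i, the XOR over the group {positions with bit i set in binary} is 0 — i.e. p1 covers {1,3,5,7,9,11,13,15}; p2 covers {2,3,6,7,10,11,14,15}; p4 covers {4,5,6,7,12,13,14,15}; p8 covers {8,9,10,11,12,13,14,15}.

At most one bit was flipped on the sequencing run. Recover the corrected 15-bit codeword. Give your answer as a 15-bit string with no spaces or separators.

100111011010111

s1 (pos 1,3,5,7,9,11,13,15): 1⊕0⊕1⊕0⊕1⊕1⊕1⊕1 = 0
s2 (pos 2,3,6,7,10,11,14,15): 0⊕0⊕1⊕0⊕1⊕1⊕1⊕1 = 1
s4 (pos 4,5,6,7,12,13,14,15): 1⊕1⊕1⊕0⊕0⊕1⊕1⊕1 = 0
s8 (pos 8,9,10,11,12,13,14,15): 1⊕1⊕1⊕1⊕0⊕1⊕1⊕1 = 1
Syndrome s8…s1 = 1010 → error at position 10.
Flip position 10: 100111011110111 → 100111011010111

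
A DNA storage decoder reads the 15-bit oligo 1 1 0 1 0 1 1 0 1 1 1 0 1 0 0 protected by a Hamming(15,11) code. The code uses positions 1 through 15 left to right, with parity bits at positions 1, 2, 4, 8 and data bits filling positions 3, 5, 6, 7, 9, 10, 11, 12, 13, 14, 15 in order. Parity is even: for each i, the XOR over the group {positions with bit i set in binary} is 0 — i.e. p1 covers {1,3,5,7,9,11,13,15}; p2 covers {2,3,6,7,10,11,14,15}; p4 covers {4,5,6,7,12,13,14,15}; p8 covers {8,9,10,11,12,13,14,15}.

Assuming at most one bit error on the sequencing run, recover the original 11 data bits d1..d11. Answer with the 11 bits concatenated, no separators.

10111110100

s1 (pos 1,3,5,7,9,11,13,15): 1⊕0⊕0⊕1⊕1⊕1⊕1⊕0 = 1
s2 (pos 2,3,6,7,10,11,14,15): 1⊕0⊕1⊕1⊕1⊕1⊕0⊕0 = 1
s4 (pos 4,5,6,7,12,13,14,15): 1⊕0⊕1⊕1⊕0⊕1⊕0⊕0 = 0
s8 (pos 8,9,10,11,12,13,14,15): 0⊕1⊕1⊕1⊕0⊕1⊕0⊕0 = 0
Syndrome s8…s1 = 0011 → error at position 3.
Flip position 3: 110101101110100 → 111101101110100
Read data bits from positions 3,5,6,7,9,10,11,12,13,14,15: 10111110100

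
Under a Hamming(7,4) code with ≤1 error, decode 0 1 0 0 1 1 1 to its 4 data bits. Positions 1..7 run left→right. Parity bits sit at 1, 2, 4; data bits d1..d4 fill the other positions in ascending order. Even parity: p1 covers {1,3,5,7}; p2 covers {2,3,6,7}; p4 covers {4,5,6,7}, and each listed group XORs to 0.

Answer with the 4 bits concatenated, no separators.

0101

s1 (pos 1,3,5,7): 0⊕0⊕1⊕1 = 0
s2 (pos 2,3,6,7): 1⊕0⊕1⊕1 = 1
s4 (pos 4,5,6,7): 0⊕1⊕1⊕1 = 1
Syndrome s4…s1 = 110 → error at position 6.
Flip position 6: 0100111 → 0100101
Read data bits from positions 3,5,6,7: 0101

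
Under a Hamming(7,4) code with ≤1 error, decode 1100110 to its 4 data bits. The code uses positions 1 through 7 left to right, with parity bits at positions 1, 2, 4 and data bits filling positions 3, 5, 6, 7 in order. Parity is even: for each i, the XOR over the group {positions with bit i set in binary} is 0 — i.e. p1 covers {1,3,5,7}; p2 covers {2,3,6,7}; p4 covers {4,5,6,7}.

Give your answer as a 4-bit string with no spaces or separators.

s1 (pos 1,3,5,7): 1⊕0⊕1⊕0 = 0
s2 (pos 2,3,6,7): 1⊕0⊕1⊕0 = 0
s4 (pos 4,5,6,7): 0⊕1⊕1⊕0 = 0
Syndrome s4…s1 = 000 → no error.
Read data bits from positions 3,5,6,7: 0110

0110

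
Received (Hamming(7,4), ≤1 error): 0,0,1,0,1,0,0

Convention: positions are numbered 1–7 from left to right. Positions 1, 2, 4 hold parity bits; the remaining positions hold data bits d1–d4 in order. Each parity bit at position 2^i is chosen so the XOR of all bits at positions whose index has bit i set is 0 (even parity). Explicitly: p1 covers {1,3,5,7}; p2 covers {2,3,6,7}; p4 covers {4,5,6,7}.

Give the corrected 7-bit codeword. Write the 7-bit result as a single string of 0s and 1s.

0010110

s1 (pos 1,3,5,7): 0⊕1⊕1⊕0 = 0
s2 (pos 2,3,6,7): 0⊕1⊕0⊕0 = 1
s4 (pos 4,5,6,7): 0⊕1⊕0⊕0 = 1
Syndrome s4…s1 = 110 → error at position 6.
Flip position 6: 0010100 → 0010110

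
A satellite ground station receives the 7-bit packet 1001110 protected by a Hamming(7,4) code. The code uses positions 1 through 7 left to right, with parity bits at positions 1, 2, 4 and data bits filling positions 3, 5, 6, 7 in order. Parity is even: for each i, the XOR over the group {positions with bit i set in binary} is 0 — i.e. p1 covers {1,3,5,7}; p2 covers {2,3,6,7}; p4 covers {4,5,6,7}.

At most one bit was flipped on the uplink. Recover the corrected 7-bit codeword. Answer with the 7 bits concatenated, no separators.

s1 (pos 1,3,5,7): 1⊕0⊕1⊕0 = 0
s2 (pos 2,3,6,7): 0⊕0⊕1⊕0 = 1
s4 (pos 4,5,6,7): 1⊕1⊕1⊕0 = 1
Syndrome s4…s1 = 110 → error at position 6.
Flip position 6: 1001110 → 1001100

1001100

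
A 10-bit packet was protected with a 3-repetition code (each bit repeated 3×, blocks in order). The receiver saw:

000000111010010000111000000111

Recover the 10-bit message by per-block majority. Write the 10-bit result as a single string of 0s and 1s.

0010001001

Block 1 (000): 0 ones → 0
Block 2 (000): 0 ones → 0
Block 3 (111): 3 ones → 1
Block 4 (010): 1 one → 0
Block 5 (010): 1 one → 0
Block 6 (000): 0 ones → 0
Block 7 (111): 3 ones → 1
Block 8 (000): 0 ones → 0
Block 9 (000): 0 ones → 0
Block 10 (111): 3 ones → 1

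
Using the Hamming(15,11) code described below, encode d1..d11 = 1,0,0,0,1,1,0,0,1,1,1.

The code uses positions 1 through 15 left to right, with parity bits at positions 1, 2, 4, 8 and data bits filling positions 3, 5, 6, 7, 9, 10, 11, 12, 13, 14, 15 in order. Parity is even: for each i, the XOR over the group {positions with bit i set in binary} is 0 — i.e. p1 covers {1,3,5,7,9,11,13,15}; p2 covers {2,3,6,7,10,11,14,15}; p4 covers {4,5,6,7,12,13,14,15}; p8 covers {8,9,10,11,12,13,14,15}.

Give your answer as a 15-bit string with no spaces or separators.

Place data at non-parity positions: p1 p2 1 p4 0 0 0 p8 1 1 0 0 1 1 1
p1 (pos 1,3,5,7,9,11,13,15): XOR of data positions = 1⊕0⊕0⊕1⊕0⊕1⊕1 = 0
p2 (pos 2,3,6,7,10,11,14,15): XOR of data positions = 1⊕0⊕0⊕1⊕0⊕1⊕1 = 0
p4 (pos 4,5,6,7,12,13,14,15): XOR of data positions = 0⊕0⊕0⊕0⊕1⊕1⊕1 = 1
p8 (pos 8,9,10,11,12,13,14,15): XOR of data positions = 1⊕1⊕0⊕0⊕1⊕1⊕1 = 1
Codeword: 001100011100111

001100011100111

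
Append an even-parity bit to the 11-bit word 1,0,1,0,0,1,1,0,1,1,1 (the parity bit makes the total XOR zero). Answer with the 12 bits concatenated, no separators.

101001101111

XOR of the 11 data bits: 1⊕0⊕1⊕0⊕0⊕1⊕1⊕0⊕1⊕1⊕1 = 1
Parity bit = 1 (so all 12 bits XOR to 0).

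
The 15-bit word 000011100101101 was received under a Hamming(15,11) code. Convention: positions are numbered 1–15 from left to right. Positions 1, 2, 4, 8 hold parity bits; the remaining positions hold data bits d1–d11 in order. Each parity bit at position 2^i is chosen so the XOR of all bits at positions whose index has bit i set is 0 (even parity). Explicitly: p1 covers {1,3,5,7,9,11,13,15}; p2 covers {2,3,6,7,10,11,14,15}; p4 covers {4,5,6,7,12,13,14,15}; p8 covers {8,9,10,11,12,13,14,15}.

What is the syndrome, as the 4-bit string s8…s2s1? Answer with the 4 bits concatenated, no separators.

0000

s1 (pos 1,3,5,7,9,11,13,15): 0⊕0⊕1⊕1⊕0⊕0⊕1⊕1 = 0
s2 (pos 2,3,6,7,10,11,14,15): 0⊕0⊕1⊕1⊕1⊕0⊕0⊕1 = 0
s4 (pos 4,5,6,7,12,13,14,15): 0⊕1⊕1⊕1⊕1⊕1⊕0⊕1 = 0
s8 (pos 8,9,10,11,12,13,14,15): 0⊕0⊕1⊕0⊕1⊕1⊕0⊕1 = 0
Syndrome s8…s1 = 0000 → no error.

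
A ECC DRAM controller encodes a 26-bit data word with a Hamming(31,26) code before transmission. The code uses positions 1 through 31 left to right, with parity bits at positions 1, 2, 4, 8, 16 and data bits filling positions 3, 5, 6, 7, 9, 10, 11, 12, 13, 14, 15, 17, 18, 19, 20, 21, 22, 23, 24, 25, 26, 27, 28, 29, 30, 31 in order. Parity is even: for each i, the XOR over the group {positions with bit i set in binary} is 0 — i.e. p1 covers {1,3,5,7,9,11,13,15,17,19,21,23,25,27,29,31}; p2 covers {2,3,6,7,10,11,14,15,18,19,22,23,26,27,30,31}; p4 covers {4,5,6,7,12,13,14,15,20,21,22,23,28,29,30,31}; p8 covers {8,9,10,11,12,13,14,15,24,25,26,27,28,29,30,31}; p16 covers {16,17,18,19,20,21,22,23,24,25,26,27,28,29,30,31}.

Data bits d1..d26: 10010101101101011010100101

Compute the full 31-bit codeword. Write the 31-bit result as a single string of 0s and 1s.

1010001001011010101011010100101

Place data at non-parity positions: p1 p2 1 p4 0 0 1 p8 0 1 0 1 1 0 1 p16 1 0 1 0 1 1 0 1 0 1 0 0 1 0 1
p1 (pos 1,3,5,7,9,11,13,15,17,19,21,23,25,27,29,31): XOR of data positions = 1⊕0⊕1⊕0⊕0⊕1⊕1⊕1⊕1⊕1⊕0⊕0⊕0⊕1⊕1 = 1
p2 (pos 2,3,6,7,10,11,14,15,18,19,22,23,26,27,30,31): XOR of data positions = 1⊕0⊕1⊕1⊕0⊕0⊕1⊕0⊕1⊕1⊕0⊕1⊕0⊕0⊕1 = 0
p4 (pos 4,5,6,7,12,13,14,15,20,21,22,23,28,29,30,31): XOR of data positions = 0⊕0⊕1⊕1⊕1⊕0⊕1⊕0⊕1⊕1⊕0⊕0⊕1⊕0⊕1 = 0
p8 (pos 8,9,10,11,12,13,14,15,24,25,26,27,28,29,30,31): XOR of data positions = 0⊕1⊕0⊕1⊕1⊕0⊕1⊕1⊕0⊕1⊕0⊕0⊕1⊕0⊕1 = 0
p16 (pos 16,17,18,19,20,21,22,23,24,25,26,27,28,29,30,31): XOR of data positions = 1⊕0⊕1⊕0⊕1⊕1⊕0⊕1⊕0⊕1⊕0⊕0⊕1⊕0⊕1 = 0
Codeword: 1010001001011010101011010100101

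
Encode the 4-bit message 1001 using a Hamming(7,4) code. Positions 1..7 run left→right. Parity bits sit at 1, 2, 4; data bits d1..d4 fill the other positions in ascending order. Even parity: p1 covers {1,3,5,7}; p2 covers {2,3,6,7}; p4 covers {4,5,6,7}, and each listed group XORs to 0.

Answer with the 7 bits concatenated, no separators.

Place data at non-parity positions: p1 p2 1 p4 0 0 1
p1 (pos 1,3,5,7): XOR of data positions = 1⊕0⊕1 = 0
p2 (pos 2,3,6,7): XOR of data positions = 1⊕0⊕1 = 0
p4 (pos 4,5,6,7): XOR of data positions = 0⊕0⊕1 = 1
Codeword: 0011001

0011001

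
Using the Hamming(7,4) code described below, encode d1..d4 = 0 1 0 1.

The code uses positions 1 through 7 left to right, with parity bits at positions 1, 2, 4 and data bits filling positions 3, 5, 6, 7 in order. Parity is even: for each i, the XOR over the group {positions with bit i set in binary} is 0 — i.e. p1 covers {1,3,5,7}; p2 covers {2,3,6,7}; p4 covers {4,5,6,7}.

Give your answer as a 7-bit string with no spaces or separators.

0100101

Place data at non-parity positions: p1 p2 0 p4 1 0 1
p1 (pos 1,3,5,7): XOR of data positions = 0⊕1⊕1 = 0
p2 (pos 2,3,6,7): XOR of data positions = 0⊕0⊕1 = 1
p4 (pos 4,5,6,7): XOR of data positions = 1⊕0⊕1 = 0
Codeword: 0100101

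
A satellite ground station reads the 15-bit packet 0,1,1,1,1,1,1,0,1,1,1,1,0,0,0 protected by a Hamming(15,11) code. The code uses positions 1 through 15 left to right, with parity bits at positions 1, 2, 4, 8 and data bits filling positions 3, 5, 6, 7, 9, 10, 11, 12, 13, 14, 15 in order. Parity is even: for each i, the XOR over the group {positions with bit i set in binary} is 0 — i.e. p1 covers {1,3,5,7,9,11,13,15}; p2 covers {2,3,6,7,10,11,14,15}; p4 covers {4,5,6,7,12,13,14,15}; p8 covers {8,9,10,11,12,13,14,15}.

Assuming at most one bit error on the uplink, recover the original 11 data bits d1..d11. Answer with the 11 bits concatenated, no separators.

s1 (pos 1,3,5,7,9,11,13,15): 0⊕1⊕1⊕1⊕1⊕1⊕0⊕0 = 1
s2 (pos 2,3,6,7,10,11,14,15): 1⊕1⊕1⊕1⊕1⊕1⊕0⊕0 = 0
s4 (pos 4,5,6,7,12,13,14,15): 1⊕1⊕1⊕1⊕1⊕0⊕0⊕0 = 1
s8 (pos 8,9,10,11,12,13,14,15): 0⊕1⊕1⊕1⊕1⊕0⊕0⊕0 = 0
Syndrome s8…s1 = 0101 → error at position 5.
Flip position 5: 011111101111000 → 011101101111000
Read data bits from positions 3,5,6,7,9,10,11,12,13,14,15: 10111111000

10111111000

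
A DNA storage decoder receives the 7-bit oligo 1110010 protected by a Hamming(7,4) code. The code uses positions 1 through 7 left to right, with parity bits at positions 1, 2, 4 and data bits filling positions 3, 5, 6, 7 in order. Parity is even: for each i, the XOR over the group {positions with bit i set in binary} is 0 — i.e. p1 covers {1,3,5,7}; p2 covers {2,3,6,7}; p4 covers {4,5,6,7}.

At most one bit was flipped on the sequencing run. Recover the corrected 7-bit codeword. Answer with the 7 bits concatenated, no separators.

1110000

s1 (pos 1,3,5,7): 1⊕1⊕0⊕0 = 0
s2 (pos 2,3,6,7): 1⊕1⊕1⊕0 = 1
s4 (pos 4,5,6,7): 0⊕0⊕1⊕0 = 1
Syndrome s4…s1 = 110 → error at position 6.
Flip position 6: 1110010 → 1110000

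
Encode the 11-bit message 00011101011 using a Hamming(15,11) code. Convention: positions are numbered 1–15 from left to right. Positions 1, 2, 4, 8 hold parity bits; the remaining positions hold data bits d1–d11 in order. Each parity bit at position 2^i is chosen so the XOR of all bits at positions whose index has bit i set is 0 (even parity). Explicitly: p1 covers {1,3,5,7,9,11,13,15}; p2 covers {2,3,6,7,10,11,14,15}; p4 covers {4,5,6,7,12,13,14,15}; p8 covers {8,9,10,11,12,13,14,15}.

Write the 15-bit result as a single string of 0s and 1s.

100000111101011

Place data at non-parity positions: p1 p2 0 p4 0 0 1 p8 1 1 0 1 0 1 1
p1 (pos 1,3,5,7,9,11,13,15): XOR of data positions = 0⊕0⊕1⊕1⊕0⊕0⊕1 = 1
p2 (pos 2,3,6,7,10,11,14,15): XOR of data positions = 0⊕0⊕1⊕1⊕0⊕1⊕1 = 0
p4 (pos 4,5,6,7,12,13,14,15): XOR of data positions = 0⊕0⊕1⊕1⊕0⊕1⊕1 = 0
p8 (pos 8,9,10,11,12,13,14,15): XOR of data positions = 1⊕1⊕0⊕1⊕0⊕1⊕1 = 1
Codeword: 100000111101011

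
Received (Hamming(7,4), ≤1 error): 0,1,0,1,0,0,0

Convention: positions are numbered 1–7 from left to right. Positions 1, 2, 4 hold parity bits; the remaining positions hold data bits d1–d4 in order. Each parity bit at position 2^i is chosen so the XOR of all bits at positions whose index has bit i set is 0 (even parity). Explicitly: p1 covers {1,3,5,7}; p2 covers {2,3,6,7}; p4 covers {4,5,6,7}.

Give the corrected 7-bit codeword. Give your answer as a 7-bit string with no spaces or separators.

s1 (pos 1,3,5,7): 0⊕0⊕0⊕0 = 0
s2 (pos 2,3,6,7): 1⊕0⊕0⊕0 = 1
s4 (pos 4,5,6,7): 1⊕0⊕0⊕0 = 1
Syndrome s4…s1 = 110 → error at position 6.
Flip position 6: 0101000 → 0101010

0101010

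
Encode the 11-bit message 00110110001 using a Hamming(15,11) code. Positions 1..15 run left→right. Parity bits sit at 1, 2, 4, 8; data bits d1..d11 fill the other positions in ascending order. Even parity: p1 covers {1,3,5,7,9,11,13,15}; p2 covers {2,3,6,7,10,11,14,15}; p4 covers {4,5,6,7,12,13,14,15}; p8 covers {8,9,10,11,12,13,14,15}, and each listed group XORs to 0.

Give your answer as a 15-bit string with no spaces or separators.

Place data at non-parity positions: p1 p2 0 p4 0 1 1 p8 0 1 1 0 0 0 1
p1 (pos 1,3,5,7,9,11,13,15): XOR of data positions = 0⊕0⊕1⊕0⊕1⊕0⊕1 = 1
p2 (pos 2,3,6,7,10,11,14,15): XOR of data positions = 0⊕1⊕1⊕1⊕1⊕0⊕1 = 1
p4 (pos 4,5,6,7,12,13,14,15): XOR of data positions = 0⊕1⊕1⊕0⊕0⊕0⊕1 = 1
p8 (pos 8,9,10,11,12,13,14,15): XOR of data positions = 0⊕1⊕1⊕0⊕0⊕0⊕1 = 1
Codeword: 110101110110001

110101110110001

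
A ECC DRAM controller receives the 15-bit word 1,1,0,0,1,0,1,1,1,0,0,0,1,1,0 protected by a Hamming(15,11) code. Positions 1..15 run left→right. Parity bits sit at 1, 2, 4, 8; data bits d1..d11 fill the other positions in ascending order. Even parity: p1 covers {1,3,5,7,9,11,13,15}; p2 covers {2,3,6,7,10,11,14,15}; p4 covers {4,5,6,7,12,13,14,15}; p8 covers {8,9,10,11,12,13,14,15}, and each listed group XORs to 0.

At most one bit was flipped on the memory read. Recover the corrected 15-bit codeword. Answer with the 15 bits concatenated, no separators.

111010111000110

s1 (pos 1,3,5,7,9,11,13,15): 1⊕0⊕1⊕1⊕1⊕0⊕1⊕0 = 1
s2 (pos 2,3,6,7,10,11,14,15): 1⊕0⊕0⊕1⊕0⊕0⊕1⊕0 = 1
s4 (pos 4,5,6,7,12,13,14,15): 0⊕1⊕0⊕1⊕0⊕1⊕1⊕0 = 0
s8 (pos 8,9,10,11,12,13,14,15): 1⊕1⊕0⊕0⊕0⊕1⊕1⊕0 = 0
Syndrome s8…s1 = 0011 → error at position 3.
Flip position 3: 110010111000110 → 111010111000110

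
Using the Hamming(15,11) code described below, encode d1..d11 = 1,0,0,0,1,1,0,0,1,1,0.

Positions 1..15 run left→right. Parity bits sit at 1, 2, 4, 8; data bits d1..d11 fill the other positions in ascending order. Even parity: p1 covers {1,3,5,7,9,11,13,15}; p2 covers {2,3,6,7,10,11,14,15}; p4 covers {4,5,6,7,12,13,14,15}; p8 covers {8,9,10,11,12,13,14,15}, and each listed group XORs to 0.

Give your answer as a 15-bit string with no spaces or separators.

111000001100110

Place data at non-parity positions: p1 p2 1 p4 0 0 0 p8 1 1 0 0 1 1 0
p1 (pos 1,3,5,7,9,11,13,15): XOR of data positions = 1⊕0⊕0⊕1⊕0⊕1⊕0 = 1
p2 (pos 2,3,6,7,10,11,14,15): XOR of data positions = 1⊕0⊕0⊕1⊕0⊕1⊕0 = 1
p4 (pos 4,5,6,7,12,13,14,15): XOR of data positions = 0⊕0⊕0⊕0⊕1⊕1⊕0 = 0
p8 (pos 8,9,10,11,12,13,14,15): XOR of data positions = 1⊕1⊕0⊕0⊕1⊕1⊕0 = 0
Codeword: 111000001100110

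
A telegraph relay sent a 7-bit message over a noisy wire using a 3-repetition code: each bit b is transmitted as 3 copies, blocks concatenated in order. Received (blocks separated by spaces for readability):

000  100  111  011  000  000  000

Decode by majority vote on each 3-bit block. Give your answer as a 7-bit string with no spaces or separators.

Block 1 (000): 0 ones → 0
Block 2 (100): 1 one → 0
Block 3 (111): 3 ones → 1
Block 4 (011): 2 ones → 1
Block 5 (000): 0 ones → 0
Block 6 (000): 0 ones → 0
Block 7 (000): 0 ones → 0

0011000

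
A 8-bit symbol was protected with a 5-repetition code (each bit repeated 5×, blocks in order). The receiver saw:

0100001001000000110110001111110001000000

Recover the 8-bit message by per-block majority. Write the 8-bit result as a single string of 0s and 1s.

00010100

Block 1 (01000): 1 one → 0
Block 2 (01001): 2 ones → 0
Block 3 (00000): 0 ones → 0
Block 4 (01101): 3 ones → 1
Block 5 (10001): 2 ones → 0
Block 6 (11111): 5 ones → 1
Block 7 (00010): 1 one → 0
Block 8 (00000): 0 ones → 0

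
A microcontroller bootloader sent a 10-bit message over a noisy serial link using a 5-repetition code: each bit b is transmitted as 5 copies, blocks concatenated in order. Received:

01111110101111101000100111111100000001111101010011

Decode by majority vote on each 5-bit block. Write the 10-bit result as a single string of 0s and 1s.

Block 1 (01111): 4 ones → 1
Block 2 (11010): 3 ones → 1
Block 3 (11111): 5 ones → 1
Block 4 (01000): 1 one → 0
Block 5 (10011): 3 ones → 1
Block 6 (11111): 5 ones → 1
Block 7 (00000): 0 ones → 0
Block 8 (00111): 3 ones → 1
Block 9 (11010): 3 ones → 1
Block 10 (10011): 3 ones → 1

1110110111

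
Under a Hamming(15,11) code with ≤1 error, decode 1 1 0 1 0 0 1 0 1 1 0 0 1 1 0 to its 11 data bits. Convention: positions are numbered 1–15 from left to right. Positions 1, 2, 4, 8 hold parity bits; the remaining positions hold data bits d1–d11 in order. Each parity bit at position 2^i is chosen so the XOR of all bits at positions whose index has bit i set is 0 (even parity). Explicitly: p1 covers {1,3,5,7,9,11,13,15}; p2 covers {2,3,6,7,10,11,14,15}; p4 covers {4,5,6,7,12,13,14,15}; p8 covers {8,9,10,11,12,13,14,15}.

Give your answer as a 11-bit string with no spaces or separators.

s1 (pos 1,3,5,7,9,11,13,15): 1⊕0⊕0⊕1⊕1⊕0⊕1⊕0 = 0
s2 (pos 2,3,6,7,10,11,14,15): 1⊕0⊕0⊕1⊕1⊕0⊕1⊕0 = 0
s4 (pos 4,5,6,7,12,13,14,15): 1⊕0⊕0⊕1⊕0⊕1⊕1⊕0 = 0
s8 (pos 8,9,10,11,12,13,14,15): 0⊕1⊕1⊕0⊕0⊕1⊕1⊕0 = 0
Syndrome s8…s1 = 0000 → no error.
Read data bits from positions 3,5,6,7,9,10,11,12,13,14,15: 00011100110

00011100110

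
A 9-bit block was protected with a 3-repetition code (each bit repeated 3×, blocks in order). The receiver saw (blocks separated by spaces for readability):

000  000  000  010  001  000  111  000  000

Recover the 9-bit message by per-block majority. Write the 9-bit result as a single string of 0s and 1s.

Block 1 (000): 0 ones → 0
Block 2 (000): 0 ones → 0
Block 3 (000): 0 ones → 0
Block 4 (010): 1 one → 0
Block 5 (001): 1 one → 0
Block 6 (000): 0 ones → 0
Block 7 (111): 3 ones → 1
Block 8 (000): 0 ones → 0
Block 9 (000): 0 ones → 0

000000100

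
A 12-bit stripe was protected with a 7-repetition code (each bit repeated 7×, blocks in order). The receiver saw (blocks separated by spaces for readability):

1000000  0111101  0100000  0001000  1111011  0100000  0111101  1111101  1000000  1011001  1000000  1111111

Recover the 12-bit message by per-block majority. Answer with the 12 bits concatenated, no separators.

Block 1 (1000000): 1 one → 0
Block 2 (0111101): 5 ones → 1
Block 3 (0100000): 1 one → 0
Block 4 (0001000): 1 one → 0
Block 5 (1111011): 6 ones → 1
Block 6 (0100000): 1 one → 0
Block 7 (0111101): 5 ones → 1
Block 8 (1111101): 6 ones → 1
Block 9 (1000000): 1 one → 0
Block 10 (1011001): 4 ones → 1
Block 11 (1000000): 1 one → 0
Block 12 (1111111): 7 ones → 1

010010110101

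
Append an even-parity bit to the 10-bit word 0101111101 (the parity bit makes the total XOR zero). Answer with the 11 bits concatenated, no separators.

01011111011

XOR of the 10 data bits: 0⊕1⊕0⊕1⊕1⊕1⊕1⊕1⊕0⊕1 = 1
Parity bit = 1 (so all 11 bits XOR to 0).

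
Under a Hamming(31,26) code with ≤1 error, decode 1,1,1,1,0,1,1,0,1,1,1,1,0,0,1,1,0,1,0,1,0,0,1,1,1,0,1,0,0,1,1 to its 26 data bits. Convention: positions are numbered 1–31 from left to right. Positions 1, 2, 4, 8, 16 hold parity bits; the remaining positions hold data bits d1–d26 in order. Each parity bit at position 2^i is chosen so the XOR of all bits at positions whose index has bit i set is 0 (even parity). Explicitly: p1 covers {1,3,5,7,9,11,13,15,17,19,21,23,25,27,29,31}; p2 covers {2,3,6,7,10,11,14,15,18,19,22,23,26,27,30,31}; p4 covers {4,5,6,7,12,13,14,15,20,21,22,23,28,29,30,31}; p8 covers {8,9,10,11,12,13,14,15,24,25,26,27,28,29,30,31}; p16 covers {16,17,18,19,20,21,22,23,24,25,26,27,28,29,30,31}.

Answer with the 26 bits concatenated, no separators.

10111111001010000111010011

s1 (pos 1,3,5,7,9,11,13,15,17,19,21,23,25,27,29,31): 1⊕1⊕0⊕1⊕1⊕1⊕0⊕1⊕0⊕0⊕0⊕1⊕1⊕1⊕0⊕1 = 0
s2 (pos 2,3,6,7,10,11,14,15,18,19,22,23,26,27,30,31): 1⊕1⊕1⊕1⊕1⊕1⊕0⊕1⊕1⊕0⊕0⊕1⊕0⊕1⊕1⊕1 = 0
s4 (pos 4,5,6,7,12,13,14,15,20,21,22,23,28,29,30,31): 1⊕0⊕1⊕1⊕1⊕0⊕0⊕1⊕1⊕0⊕0⊕1⊕0⊕0⊕1⊕1 = 1
s8 (pos 8,9,10,11,12,13,14,15,24,25,26,27,28,29,30,31): 0⊕1⊕1⊕1⊕1⊕0⊕0⊕1⊕1⊕1⊕0⊕1⊕0⊕0⊕1⊕1 = 0
s16 (pos 16,17,18,19,20,21,22,23,24,25,26,27,28,29,30,31): 1⊕0⊕1⊕0⊕1⊕0⊕0⊕1⊕1⊕1⊕0⊕1⊕0⊕0⊕1⊕1 = 1
Syndrome s16…s1 = 10100 → error at position 20.
Flip position 20: 1111011011110011010100111010011 → 1111011011110011010000111010011
Read data bits from positions 3,5,6,7,9,10,11,12,13,14,15,17,18,19,20,21,22,23,24,25,26,27,28,29,30,31: 10111111001010000111010011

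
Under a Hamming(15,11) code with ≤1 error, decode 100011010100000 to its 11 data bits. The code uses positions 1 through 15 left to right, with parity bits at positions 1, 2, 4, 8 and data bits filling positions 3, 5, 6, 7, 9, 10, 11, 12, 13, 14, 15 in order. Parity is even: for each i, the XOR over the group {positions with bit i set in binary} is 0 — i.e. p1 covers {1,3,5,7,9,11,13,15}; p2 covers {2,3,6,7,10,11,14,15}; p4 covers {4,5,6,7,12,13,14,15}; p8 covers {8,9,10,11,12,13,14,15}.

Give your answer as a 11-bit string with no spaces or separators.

01100100000

s1 (pos 1,3,5,7,9,11,13,15): 1⊕0⊕1⊕0⊕0⊕0⊕0⊕0 = 0
s2 (pos 2,3,6,7,10,11,14,15): 0⊕0⊕1⊕0⊕1⊕0⊕0⊕0 = 0
s4 (pos 4,5,6,7,12,13,14,15): 0⊕1⊕1⊕0⊕0⊕0⊕0⊕0 = 0
s8 (pos 8,9,10,11,12,13,14,15): 1⊕0⊕1⊕0⊕0⊕0⊕0⊕0 = 0
Syndrome s8…s1 = 0000 → no error.
Read data bits from positions 3,5,6,7,9,10,11,12,13,14,15: 01100100000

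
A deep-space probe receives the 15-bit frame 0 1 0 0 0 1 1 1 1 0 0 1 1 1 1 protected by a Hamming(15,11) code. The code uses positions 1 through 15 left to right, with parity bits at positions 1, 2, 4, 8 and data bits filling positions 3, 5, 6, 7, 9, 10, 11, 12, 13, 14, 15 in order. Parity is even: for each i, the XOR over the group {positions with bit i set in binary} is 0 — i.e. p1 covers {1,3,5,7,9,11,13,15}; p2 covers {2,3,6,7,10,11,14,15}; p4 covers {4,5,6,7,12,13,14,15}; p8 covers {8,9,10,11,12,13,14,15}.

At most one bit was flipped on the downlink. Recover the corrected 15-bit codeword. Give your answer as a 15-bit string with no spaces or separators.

s1 (pos 1,3,5,7,9,11,13,15): 0⊕0⊕0⊕1⊕1⊕0⊕1⊕1 = 0
s2 (pos 2,3,6,7,10,11,14,15): 1⊕0⊕1⊕1⊕0⊕0⊕1⊕1 = 1
s4 (pos 4,5,6,7,12,13,14,15): 0⊕0⊕1⊕1⊕1⊕1⊕1⊕1 = 0
s8 (pos 8,9,10,11,12,13,14,15): 1⊕1⊕0⊕0⊕1⊕1⊕1⊕1 = 0
Syndrome s8…s1 = 0010 → error at position 2.
Flip position 2: 010001111001111 → 000001111001111

000001111001111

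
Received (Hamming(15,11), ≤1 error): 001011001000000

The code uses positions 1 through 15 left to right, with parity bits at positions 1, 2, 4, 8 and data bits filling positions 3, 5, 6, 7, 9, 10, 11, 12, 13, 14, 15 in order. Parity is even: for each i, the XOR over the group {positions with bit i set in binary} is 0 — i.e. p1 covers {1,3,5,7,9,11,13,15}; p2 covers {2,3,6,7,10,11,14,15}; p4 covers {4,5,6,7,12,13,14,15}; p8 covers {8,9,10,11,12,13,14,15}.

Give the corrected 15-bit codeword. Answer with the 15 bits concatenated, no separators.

001011000000000

s1 (pos 1,3,5,7,9,11,13,15): 0⊕1⊕1⊕0⊕1⊕0⊕0⊕0 = 1
s2 (pos 2,3,6,7,10,11,14,15): 0⊕1⊕1⊕0⊕0⊕0⊕0⊕0 = 0
s4 (pos 4,5,6,7,12,13,14,15): 0⊕1⊕1⊕0⊕0⊕0⊕0⊕0 = 0
s8 (pos 8,9,10,11,12,13,14,15): 0⊕1⊕0⊕0⊕0⊕0⊕0⊕0 = 1
Syndrome s8…s1 = 1001 → error at position 9.
Flip position 9: 001011001000000 → 001011000000000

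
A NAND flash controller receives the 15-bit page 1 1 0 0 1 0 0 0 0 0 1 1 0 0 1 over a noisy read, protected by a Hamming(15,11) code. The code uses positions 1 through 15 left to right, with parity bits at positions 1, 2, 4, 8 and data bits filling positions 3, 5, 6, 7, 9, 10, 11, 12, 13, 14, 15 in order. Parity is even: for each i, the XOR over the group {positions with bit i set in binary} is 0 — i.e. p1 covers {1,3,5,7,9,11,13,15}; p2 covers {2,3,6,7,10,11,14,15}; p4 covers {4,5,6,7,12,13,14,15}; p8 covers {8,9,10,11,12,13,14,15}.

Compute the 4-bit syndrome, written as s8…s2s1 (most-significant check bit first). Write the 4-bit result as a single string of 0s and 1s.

s1 (pos 1,3,5,7,9,11,13,15): 1⊕0⊕1⊕0⊕0⊕1⊕0⊕1 = 0
s2 (pos 2,3,6,7,10,11,14,15): 1⊕0⊕0⊕0⊕0⊕1⊕0⊕1 = 1
s4 (pos 4,5,6,7,12,13,14,15): 0⊕1⊕0⊕0⊕1⊕0⊕0⊕1 = 1
s8 (pos 8,9,10,11,12,13,14,15): 0⊕0⊕0⊕1⊕1⊕0⊕0⊕1 = 1
Syndrome s8…s1 = 1110 → error at position 14.

1110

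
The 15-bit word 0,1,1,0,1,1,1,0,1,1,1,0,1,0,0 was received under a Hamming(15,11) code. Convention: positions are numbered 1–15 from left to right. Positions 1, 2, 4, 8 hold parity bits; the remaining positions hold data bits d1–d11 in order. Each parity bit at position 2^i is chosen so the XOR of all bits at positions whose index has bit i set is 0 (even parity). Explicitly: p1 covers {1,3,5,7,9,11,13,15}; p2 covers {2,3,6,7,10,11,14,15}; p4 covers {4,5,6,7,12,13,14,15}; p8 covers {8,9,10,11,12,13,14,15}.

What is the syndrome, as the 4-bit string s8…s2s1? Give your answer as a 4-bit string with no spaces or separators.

s1 (pos 1,3,5,7,9,11,13,15): 0⊕1⊕1⊕1⊕1⊕1⊕1⊕0 = 0
s2 (pos 2,3,6,7,10,11,14,15): 1⊕1⊕1⊕1⊕1⊕1⊕0⊕0 = 0
s4 (pos 4,5,6,7,12,13,14,15): 0⊕1⊕1⊕1⊕0⊕1⊕0⊕0 = 0
s8 (pos 8,9,10,11,12,13,14,15): 0⊕1⊕1⊕1⊕0⊕1⊕0⊕0 = 0
Syndrome s8…s1 = 0000 → no error.

0000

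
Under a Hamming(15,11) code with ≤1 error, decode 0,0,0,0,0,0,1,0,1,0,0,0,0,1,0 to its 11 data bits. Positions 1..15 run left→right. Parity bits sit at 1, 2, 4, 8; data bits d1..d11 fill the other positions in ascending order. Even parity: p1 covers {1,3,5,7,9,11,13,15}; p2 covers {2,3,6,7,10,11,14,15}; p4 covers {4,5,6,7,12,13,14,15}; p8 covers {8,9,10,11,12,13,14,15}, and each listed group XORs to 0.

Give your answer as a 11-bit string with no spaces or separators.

s1 (pos 1,3,5,7,9,11,13,15): 0⊕0⊕0⊕1⊕1⊕0⊕0⊕0 = 0
s2 (pos 2,3,6,7,10,11,14,15): 0⊕0⊕0⊕1⊕0⊕0⊕1⊕0 = 0
s4 (pos 4,5,6,7,12,13,14,15): 0⊕0⊕0⊕1⊕0⊕0⊕1⊕0 = 0
s8 (pos 8,9,10,11,12,13,14,15): 0⊕1⊕0⊕0⊕0⊕0⊕1⊕0 = 0
Syndrome s8…s1 = 0000 → no error.
Read data bits from positions 3,5,6,7,9,10,11,12,13,14,15: 00011000010

00011000010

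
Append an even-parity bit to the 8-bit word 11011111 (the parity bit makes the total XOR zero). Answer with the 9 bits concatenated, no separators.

110111111

XOR of the 8 data bits: 1⊕1⊕0⊕1⊕1⊕1⊕1⊕1 = 1
Parity bit = 1 (so all 9 bits XOR to 0).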